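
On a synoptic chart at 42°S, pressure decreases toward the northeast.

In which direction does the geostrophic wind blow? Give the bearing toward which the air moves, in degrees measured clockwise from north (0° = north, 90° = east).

315°

The pressure-gradient force points toward the northeast (bearing 045°).
Geostrophic balance: in the Southern Hemisphere the Coriolis force deflects motion to the left, so the geostrophic wind blows 90° to the left of the pressure-gradient force (low pressure on the right).
Rotating 045° by 90° counterclockwise gives 315° — the wind blows toward the northwest.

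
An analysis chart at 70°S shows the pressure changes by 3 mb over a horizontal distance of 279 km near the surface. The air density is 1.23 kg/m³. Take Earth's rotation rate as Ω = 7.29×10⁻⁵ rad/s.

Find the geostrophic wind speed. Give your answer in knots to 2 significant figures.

12 knots

Coriolis parameter at 70°S:
f = 2Ω sin φ = 2 × 7.29×10⁻⁵ × sin 70° = 1.37×10⁻⁴ s⁻¹
Pressure gradient: |∂P/∂n| = 300 Pa / 279000 m = 1.08×10⁻³ Pa/m
Geostrophic balance (pressure-gradient force = Coriolis force):
V_g = (1/(fρ)) |∂P/∂n| = 1.08×10⁻³ / (1.37×10⁻⁴ × 1.23) = 6.38 m/s
Converting: 6.38 m/s × 1.944 = 12 knots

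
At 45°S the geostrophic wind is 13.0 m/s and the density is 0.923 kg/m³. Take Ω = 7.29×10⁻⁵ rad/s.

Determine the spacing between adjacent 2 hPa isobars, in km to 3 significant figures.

162 km

Coriolis parameter at 45°S:
f = 2Ω sin φ = 2 × 7.29×10⁻⁵ × sin 45° = 1.03×10⁻⁴ s⁻¹
Geostrophic balance rearranged: |∂P/∂n| = f ρ V_g
|∂P/∂n| = 1.03×10⁻⁴ × 0.923 × 13.0 = 1.24×10⁻³ Pa/m
Isobar spacing: Δn = ΔP/|∂P/∂n| = 200 Pa / 1.24×10⁻³ Pa/m = 161675 m ≈ 162 km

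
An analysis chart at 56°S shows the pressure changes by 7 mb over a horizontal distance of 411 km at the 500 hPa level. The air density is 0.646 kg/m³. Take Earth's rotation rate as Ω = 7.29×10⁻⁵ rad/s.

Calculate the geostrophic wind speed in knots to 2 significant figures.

Coriolis parameter at 56°S:
f = 2Ω sin φ = 2 × 7.29×10⁻⁵ × sin 56° = 1.21×10⁻⁴ s⁻¹
Pressure gradient: |∂P/∂n| = 700 Pa / 411000 m = 1.70×10⁻³ Pa/m
Geostrophic balance (pressure-gradient force = Coriolis force):
V_g = (1/(fρ)) |∂P/∂n| = 1.70×10⁻³ / (1.21×10⁻⁴ × 0.646) = 21.8 m/s
Converting: 21.8 m/s × 1.944 = 42 knots

42 knots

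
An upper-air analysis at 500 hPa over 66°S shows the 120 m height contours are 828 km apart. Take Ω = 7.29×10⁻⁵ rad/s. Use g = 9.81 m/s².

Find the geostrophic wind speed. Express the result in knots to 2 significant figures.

21 knots

Coriolis parameter at 66°S:
f = 2Ω sin φ = 2 × 7.29×10⁻⁵ × sin 66° = 1.33×10⁻⁴ s⁻¹
Height gradient: |∂Z/∂n| = 120 m / 828000 m = 1.45×10⁻⁴
On a pressure surface, geostrophic balance gives V_g = (g/f)|∂Z/∂n|:
V_g = 9.81 × 1.45×10⁻⁴ / 1.33×10⁻⁴ = 10.7 m/s
Converting: 10.7 m/s × 1.944 = 21 knots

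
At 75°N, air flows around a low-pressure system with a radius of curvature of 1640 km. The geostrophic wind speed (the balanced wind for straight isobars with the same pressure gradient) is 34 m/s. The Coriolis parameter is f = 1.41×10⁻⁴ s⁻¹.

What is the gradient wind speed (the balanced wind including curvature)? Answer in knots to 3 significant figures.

Around a low, centrifugal force acts outward with Coriolis, so pressure-gradient force balances both:
(1/ρ)|∂P/∂n| = fV + V²/R  →  V² + fR·V − fR·V_g = 0
With fR = 1.41×10⁻⁴ × 1640×10³ m = 231 m/s:
V = [−fR + √((fR)² + 4 fR V_g)]/2 = [−231 + √(231² + 4×231×34)]/2 = 30.1 m/s
Subgeostrophic (V < V_g = 34 m/s), as expected around a low.
Converting: 30.1 m/s × 1.944 = 58.5 knots

58.5 knots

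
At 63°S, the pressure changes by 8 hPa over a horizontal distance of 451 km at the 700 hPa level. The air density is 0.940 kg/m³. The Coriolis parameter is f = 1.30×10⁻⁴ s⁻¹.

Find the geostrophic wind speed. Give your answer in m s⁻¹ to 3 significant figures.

Pressure gradient: |∂P/∂n| = 800 Pa / 451000 m = 1.77×10⁻³ Pa/m
Geostrophic balance (pressure-gradient force = Coriolis force):
V_g = (1/(fρ)) |∂P/∂n| = 1.77×10⁻³ / (1.30×10⁻⁴ × 0.940) = 14.5 m/s

14.5 m s⁻¹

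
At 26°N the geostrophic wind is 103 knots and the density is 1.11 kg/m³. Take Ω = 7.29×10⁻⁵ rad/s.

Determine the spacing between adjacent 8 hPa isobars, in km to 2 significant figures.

Coriolis parameter at 26°N:
f = 2Ω sin φ = 2 × 7.29×10⁻⁵ × sin 26° = 6.39×10⁻⁵ s⁻¹
Wind speed in SI: 103 knots = 53.0 m/s
Geostrophic balance rearranged: |∂P/∂n| = f ρ V_g
|∂P/∂n| = 6.39×10⁻⁵ × 1.11 × 53.0 = 3.76×10⁻³ Pa/m
Isobar spacing: Δn = ΔP/|∂P/∂n| = 800 Pa / 3.76×10⁻³ Pa/m = 212810 m ≈ 210 km

210 km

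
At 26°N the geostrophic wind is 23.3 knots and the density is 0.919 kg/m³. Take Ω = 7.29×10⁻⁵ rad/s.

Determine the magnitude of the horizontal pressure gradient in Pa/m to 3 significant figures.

Coriolis parameter at 26°N:
f = 2Ω sin φ = 2 × 7.29×10⁻⁵ × sin 26° = 6.39×10⁻⁵ s⁻¹
Wind speed in SI: 23.3 knots = 12.0 m/s
Geostrophic balance rearranged: |∂P/∂n| = f ρ V_g
|∂P/∂n| = 6.39×10⁻⁵ × 0.919 × 12.0 = 7.04×10⁻⁴ Pa/m

7.04×10⁻⁴ Pa/m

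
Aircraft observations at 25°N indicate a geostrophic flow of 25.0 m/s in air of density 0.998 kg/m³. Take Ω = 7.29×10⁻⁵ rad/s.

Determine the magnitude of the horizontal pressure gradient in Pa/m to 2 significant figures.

Coriolis parameter at 25°N:
f = 2Ω sin φ = 2 × 7.29×10⁻⁵ × sin 25° = 6.16×10⁻⁵ s⁻¹
Geostrophic balance rearranged: |∂P/∂n| = f ρ V_g
|∂P/∂n| = 6.16×10⁻⁵ × 0.998 × 25.0 = 1.54×10⁻³ Pa/m

1.5×10⁻³ Pa/m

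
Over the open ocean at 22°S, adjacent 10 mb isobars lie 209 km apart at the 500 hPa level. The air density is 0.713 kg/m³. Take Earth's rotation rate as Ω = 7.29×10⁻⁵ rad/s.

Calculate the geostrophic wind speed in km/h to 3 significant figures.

Coriolis parameter at 22°S:
f = 2Ω sin φ = 2 × 7.29×10⁻⁵ × sin 22° = 5.46×10⁻⁵ s⁻¹
Pressure gradient: |∂P/∂n| = 1000 Pa / 209000 m = 4.78×10⁻³ Pa/m
Geostrophic balance (pressure-gradient force = Coriolis force):
V_g = (1/(fρ)) |∂P/∂n| = 4.78×10⁻³ / (5.46×10⁻⁵ × 0.713) = 123 m/s
Converting: 123 m/s × 3.6 = 442 km/h

442 km/h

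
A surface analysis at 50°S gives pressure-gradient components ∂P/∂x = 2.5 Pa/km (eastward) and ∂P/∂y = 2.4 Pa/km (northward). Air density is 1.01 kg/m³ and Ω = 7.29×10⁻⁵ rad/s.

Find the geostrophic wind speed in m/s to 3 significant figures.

30.7 m/s

Coriolis parameter at 50°S:
f = 2Ω sin φ = 2 × 7.29×10⁻⁵ × sin 50° = 1.12×10⁻⁴ s⁻¹
In the Southern Hemisphere f is negative: f = −1.12×10⁻⁴ s⁻¹.
Component geostrophic relations (x east, y north):
u_g = −(1/(fρ)) ∂P/∂y,  v_g = (1/(fρ)) ∂P/∂x
u_g = −(2.4×10⁻³)/(−1.12×10⁻⁴ × 1.01) = 21.3 m/s;  v_g = (2.5×10⁻³)/(−1.12×10⁻⁴ × 1.01) = −22.2 m/s
|V_g| = √(u_g² + v_g²) = 30.7 m/s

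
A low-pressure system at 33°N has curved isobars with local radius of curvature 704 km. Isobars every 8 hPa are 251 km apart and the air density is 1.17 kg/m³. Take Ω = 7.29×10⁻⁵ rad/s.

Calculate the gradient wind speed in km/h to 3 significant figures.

Coriolis parameter at 33°N:
f = 2Ω sin φ = 2 × 7.29×10⁻⁵ × sin 33° = 7.94×10⁻⁵ s⁻¹
Pressure gradient: |∂P/∂n| = 800 Pa / 251000 m = 3.19×10⁻³ Pa/m
Geostrophic speed: V_g = |∂P/∂n|/(fρ) = 3.19×10⁻³/(7.94×10⁻⁵ × 1.17) = 34.3 m/s
Around a low, centrifugal force acts outward with Coriolis, so pressure-gradient force balances both:
(1/ρ)|∂P/∂n| = fV + V²/R  →  V² + fR·V − fR·V_g = 0
With fR = 7.94×10⁻⁵ × 704×10³ m = 55.9 m/s:
V = [−fR + √((fR)² + 4 fR V_g)]/2 = [−55.9 + √(55.9² + 4×55.9×34.3)]/2 = 24 m/s
Subgeostrophic (V < V_g = 34.3 m/s), as expected around a low.
Converting: 24 m/s × 3.6 = 86.4 km/h

86.4 km/h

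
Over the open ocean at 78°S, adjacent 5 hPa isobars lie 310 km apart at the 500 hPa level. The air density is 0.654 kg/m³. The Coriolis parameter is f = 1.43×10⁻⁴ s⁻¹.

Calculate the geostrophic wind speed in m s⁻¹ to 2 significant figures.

Pressure gradient: |∂P/∂n| = 500 Pa / 310000 m = 1.61×10⁻³ Pa/m
Geostrophic balance (pressure-gradient force = Coriolis force):
V_g = (1/(fρ)) |∂P/∂n| = 1.61×10⁻³ / (1.43×10⁻⁴ × 0.654) = 17.2 m/s

17 m s⁻¹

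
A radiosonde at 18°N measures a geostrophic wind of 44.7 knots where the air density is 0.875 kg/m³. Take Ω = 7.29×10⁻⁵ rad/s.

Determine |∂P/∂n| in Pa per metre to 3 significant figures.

9.07×10⁻⁴ Pa/m

Coriolis parameter at 18°N:
f = 2Ω sin φ = 2 × 7.29×10⁻⁵ × sin 18° = 4.51×10⁻⁵ s⁻¹
Wind speed in SI: 44.7 knots = 23.0 m/s
Geostrophic balance rearranged: |∂P/∂n| = f ρ V_g
|∂P/∂n| = 4.51×10⁻⁵ × 0.875 × 23.0 = 9.07×10⁻⁴ Pa/m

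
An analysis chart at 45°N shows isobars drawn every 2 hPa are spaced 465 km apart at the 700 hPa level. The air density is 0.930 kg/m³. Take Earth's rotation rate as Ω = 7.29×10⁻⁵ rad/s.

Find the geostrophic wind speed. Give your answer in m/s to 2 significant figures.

4.5 m/s

Coriolis parameter at 45°N:
f = 2Ω sin φ = 2 × 7.29×10⁻⁵ × sin 45° = 1.03×10⁻⁴ s⁻¹
Pressure gradient: |∂P/∂n| = 200 Pa / 465000 m = 4.30×10⁻⁴ Pa/m
Geostrophic balance (pressure-gradient force = Coriolis force):
V_g = (1/(fρ)) |∂P/∂n| = 4.30×10⁻⁴ / (1.03×10⁻⁴ × 0.930) = 4.49 m/s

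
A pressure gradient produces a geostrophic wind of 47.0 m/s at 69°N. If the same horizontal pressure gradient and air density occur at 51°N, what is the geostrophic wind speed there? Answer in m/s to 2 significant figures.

56 m/s

With the same pressure gradient and density, V_g ∝ 1/f ∝ 1/sin φ.
V₂ = V₁ · sin φ₁ / sin φ₂ = 47.0 × sin 69° / sin 51°
V₂ = 47.0 × 0.9336/0.7771 = 56 m/s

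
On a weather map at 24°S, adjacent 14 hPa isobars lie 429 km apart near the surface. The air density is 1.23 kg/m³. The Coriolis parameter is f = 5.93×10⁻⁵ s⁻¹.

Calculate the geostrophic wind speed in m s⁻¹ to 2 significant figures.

Pressure gradient: |∂P/∂n| = 1400 Pa / 429000 m = 3.26×10⁻³ Pa/m
Geostrophic balance (pressure-gradient force = Coriolis force):
V_g = (1/(fρ)) |∂P/∂n| = 3.26×10⁻³ / (5.93×10⁻⁵ × 1.23) = 44.7 m/s

45 m s⁻¹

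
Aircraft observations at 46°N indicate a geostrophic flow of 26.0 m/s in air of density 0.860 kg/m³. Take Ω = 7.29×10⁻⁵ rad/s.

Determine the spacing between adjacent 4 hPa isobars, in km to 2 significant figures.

Coriolis parameter at 46°N:
f = 2Ω sin φ = 2 × 7.29×10⁻⁵ × sin 46° = 1.05×10⁻⁴ s⁻¹
Geostrophic balance rearranged: |∂P/∂n| = f ρ V_g
|∂P/∂n| = 1.05×10⁻⁴ × 0.860 × 26.0 = 2.35×10⁻³ Pa/m
Isobar spacing: Δn = ΔP/|∂P/∂n| = 400 Pa / 2.35×10⁻³ Pa/m = 170568 m ≈ 170 km

170 km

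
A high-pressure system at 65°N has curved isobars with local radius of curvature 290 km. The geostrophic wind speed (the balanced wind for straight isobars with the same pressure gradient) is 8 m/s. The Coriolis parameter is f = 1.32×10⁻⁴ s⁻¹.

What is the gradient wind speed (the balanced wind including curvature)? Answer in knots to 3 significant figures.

22.1 knots

Around a high, pressure-gradient force acts outward with centrifugal, so Coriolis balances both:
fV = (1/ρ)|∂P/∂n| + V²/R  →  V² − fR·V + fR·V_g = 0
With fR = 1.32×10⁻⁴ × 290×10³ m = 38.3 m/s:
V = [fR − √((fR)² − 4 fR V_g)]/2 = [38.3 − √(38.3² − 4×38.3×8)]/2 = 11.4 m/s
Supergeostrophic (V > V_g = 8 m/s), as expected around a high.
Converting: 11.4 m/s × 1.944 = 22.1 knots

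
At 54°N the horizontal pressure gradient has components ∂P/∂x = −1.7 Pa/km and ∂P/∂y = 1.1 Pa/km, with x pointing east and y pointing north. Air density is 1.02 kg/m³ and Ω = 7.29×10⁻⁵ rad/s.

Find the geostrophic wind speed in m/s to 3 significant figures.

16.8 m/s

Coriolis parameter at 54°N:
f = 2Ω sin φ = 2 × 7.29×10⁻⁵ × sin 54° = 1.18×10⁻⁴ s⁻¹
Component geostrophic relations (x east, y north):
u_g = −(1/(fρ)) ∂P/∂y,  v_g = (1/(fρ)) ∂P/∂x
u_g = −(1.1×10⁻³)/(1.18×10⁻⁴ × 1.02) = −9.14 m/s;  v_g = (−1.7×10⁻³)/(1.18×10⁻⁴ × 1.02) = −14.1 m/s
|V_g| = √(u_g² + v_g²) = 16.8 m/s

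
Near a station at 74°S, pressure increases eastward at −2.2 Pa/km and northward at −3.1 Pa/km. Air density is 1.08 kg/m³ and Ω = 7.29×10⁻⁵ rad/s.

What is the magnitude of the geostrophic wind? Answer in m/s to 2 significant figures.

Coriolis parameter at 74°S:
f = 2Ω sin φ = 2 × 7.29×10⁻⁵ × sin 74° = 1.40×10⁻⁴ s⁻¹
In the Southern Hemisphere f is negative: f = −1.40×10⁻⁴ s⁻¹.
Component geostrophic relations (x east, y north):
u_g = −(1/(fρ)) ∂P/∂y,  v_g = (1/(fρ)) ∂P/∂x
u_g = −(−3.1×10⁻³)/(−1.40×10⁻⁴ × 1.08) = −20.5 m/s;  v_g = (−2.2×10⁻³)/(−1.40×10⁻⁴ × 1.08) = 14.5 m/s
|V_g| = √(u_g² + v_g²) = 25.1 m/s

25 m/s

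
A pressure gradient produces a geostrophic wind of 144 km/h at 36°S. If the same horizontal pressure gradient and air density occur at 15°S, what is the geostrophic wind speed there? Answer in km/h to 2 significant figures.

330 km/h

With the same pressure gradient and density, V_g ∝ 1/f ∝ 1/sin φ.
V₂ = V₁ · sin φ₁ / sin φ₂ = 144 × sin 36° / sin 15°
V₂ = 144 × 0.5878/0.2588 = 330 km/h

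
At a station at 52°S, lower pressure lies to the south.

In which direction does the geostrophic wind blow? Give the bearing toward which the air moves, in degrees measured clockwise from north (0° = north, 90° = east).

090°

The pressure-gradient force points toward the south (bearing 180°).
Geostrophic balance: in the Southern Hemisphere the Coriolis force deflects motion to the left, so the geostrophic wind blows 90° to the left of the pressure-gradient force (low pressure on the right).
Rotating 180° by 90° counterclockwise gives 090° — the wind blows toward the east.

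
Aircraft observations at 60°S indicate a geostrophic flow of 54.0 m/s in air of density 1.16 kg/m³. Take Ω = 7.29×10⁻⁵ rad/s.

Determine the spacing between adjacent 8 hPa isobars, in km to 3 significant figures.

Coriolis parameter at 60°S:
f = 2Ω sin φ = 2 × 7.29×10⁻⁵ × sin 60° = 1.26×10⁻⁴ s⁻¹
Geostrophic balance rearranged: |∂P/∂n| = f ρ V_g
|∂P/∂n| = 1.26×10⁻⁴ × 1.16 × 54.0 = 7.91×10⁻³ Pa/m
Isobar spacing: Δn = ΔP/|∂P/∂n| = 800 Pa / 7.91×10⁻³ Pa/m = 101146 m ≈ 101 km

101 km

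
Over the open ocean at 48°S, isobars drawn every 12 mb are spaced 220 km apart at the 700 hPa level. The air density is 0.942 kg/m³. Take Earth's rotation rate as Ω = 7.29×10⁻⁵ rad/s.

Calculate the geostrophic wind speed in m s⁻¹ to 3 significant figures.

53.4 m s⁻¹

Coriolis parameter at 48°S:
f = 2Ω sin φ = 2 × 7.29×10⁻⁵ × sin 48° = 1.08×10⁻⁴ s⁻¹
Pressure gradient: |∂P/∂n| = 1200 Pa / 220000 m = 5.45×10⁻³ Pa/m
Geostrophic balance (pressure-gradient force = Coriolis force):
V_g = (1/(fρ)) |∂P/∂n| = 5.45×10⁻³ / (1.08×10⁻⁴ × 0.942) = 53.4 m/s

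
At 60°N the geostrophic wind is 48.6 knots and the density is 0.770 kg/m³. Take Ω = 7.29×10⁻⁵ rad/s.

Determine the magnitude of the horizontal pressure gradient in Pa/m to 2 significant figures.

2.4×10⁻³ Pa/m

Coriolis parameter at 60°N:
f = 2Ω sin φ = 2 × 7.29×10⁻⁵ × sin 60° = 1.26×10⁻⁴ s⁻¹
Wind speed in SI: 48.6 knots = 25.0 m/s
Geostrophic balance rearranged: |∂P/∂n| = f ρ V_g
|∂P/∂n| = 1.26×10⁻⁴ × 0.770 × 25.0 = 2.43×10⁻³ Pa/m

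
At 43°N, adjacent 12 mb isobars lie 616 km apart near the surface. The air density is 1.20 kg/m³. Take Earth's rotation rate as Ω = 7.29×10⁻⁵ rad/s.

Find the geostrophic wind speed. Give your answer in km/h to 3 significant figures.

58.8 km/h

Coriolis parameter at 43°N:
f = 2Ω sin φ = 2 × 7.29×10⁻⁵ × sin 43° = 9.94×10⁻⁵ s⁻¹
Pressure gradient: |∂P/∂n| = 1200 Pa / 616000 m = 1.95×10⁻³ Pa/m
Geostrophic balance (pressure-gradient force = Coriolis force):
V_g = (1/(fρ)) |∂P/∂n| = 1.95×10⁻³ / (9.94×10⁻⁵ × 1.20) = 16.3 m/s
Converting: 16.3 m/s × 3.6 = 58.8 km/h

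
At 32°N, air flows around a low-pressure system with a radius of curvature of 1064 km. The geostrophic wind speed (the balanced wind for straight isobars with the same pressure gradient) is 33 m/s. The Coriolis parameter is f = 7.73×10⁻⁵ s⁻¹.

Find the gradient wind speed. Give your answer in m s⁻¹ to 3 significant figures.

Around a low, centrifugal force acts outward with Coriolis, so pressure-gradient force balances both:
(1/ρ)|∂P/∂n| = fV + V²/R  →  V² + fR·V − fR·V_g = 0
With fR = 7.73×10⁻⁵ × 1064×10³ m = 82.2 m/s:
V = [−fR + √((fR)² + 4 fR V_g)]/2 = [−82.2 + √(82.2² + 4×82.2×33)]/2 = 25.2 m/s
Subgeostrophic (V < V_g = 33 m/s), as expected around a low.

25.2 m s⁻¹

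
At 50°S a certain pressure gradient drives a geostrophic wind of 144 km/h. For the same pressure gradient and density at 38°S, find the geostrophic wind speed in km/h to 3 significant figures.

With the same pressure gradient and density, V_g ∝ 1/f ∝ 1/sin φ.
V₂ = V₁ · sin φ₁ / sin φ₂ = 144 × sin 50° / sin 38°
V₂ = 144 × 0.7660/0.6157 = 179 km/h

179 km/h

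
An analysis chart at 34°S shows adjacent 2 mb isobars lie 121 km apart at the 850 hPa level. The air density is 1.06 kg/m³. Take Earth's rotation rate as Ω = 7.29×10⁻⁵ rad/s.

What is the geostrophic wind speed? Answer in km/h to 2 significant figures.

Coriolis parameter at 34°S:
f = 2Ω sin φ = 2 × 7.29×10⁻⁵ × sin 34° = 8.15×10⁻⁵ s⁻¹
Pressure gradient: |∂P/∂n| = 200 Pa / 121000 m = 1.65×10⁻³ Pa/m
Geostrophic balance (pressure-gradient force = Coriolis force):
V_g = (1/(fρ)) |∂P/∂n| = 1.65×10⁻³ / (8.15×10⁻⁵ × 1.06) = 19.1 m/s
Converting: 19.1 m/s × 3.6 = 69 km/h

69 km/h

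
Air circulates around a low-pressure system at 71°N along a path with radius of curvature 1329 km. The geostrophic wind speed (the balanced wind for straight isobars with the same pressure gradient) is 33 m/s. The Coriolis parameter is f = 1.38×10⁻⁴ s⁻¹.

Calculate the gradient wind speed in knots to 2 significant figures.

56 knots

Around a low, centrifugal force acts outward with Coriolis, so pressure-gradient force balances both:
(1/ρ)|∂P/∂n| = fV + V²/R  →  V² + fR·V − fR·V_g = 0
With fR = 1.38×10⁻⁴ × 1329×10³ m = 183 m/s:
V = [−fR + √((fR)² + 4 fR V_g)]/2 = [−183 + √(183² + 4×183×33)]/2 = 28.6 m/s
Subgeostrophic (V < V_g = 33 m/s), as expected around a low.
Converting: 28.6 m/s × 1.944 = 56 knots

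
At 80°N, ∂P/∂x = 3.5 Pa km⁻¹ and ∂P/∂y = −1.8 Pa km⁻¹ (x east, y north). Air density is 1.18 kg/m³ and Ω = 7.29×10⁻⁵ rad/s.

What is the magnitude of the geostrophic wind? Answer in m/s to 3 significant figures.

Coriolis parameter at 80°N:
f = 2Ω sin φ = 2 × 7.29×10⁻⁵ × sin 80° = 1.44×10⁻⁴ s⁻¹
Component geostrophic relations (x east, y north):
u_g = −(1/(fρ)) ∂P/∂y,  v_g = (1/(fρ)) ∂P/∂x
u_g = −(−1.8×10⁻³)/(1.44×10⁻⁴ × 1.18) = 10.6 m/s;  v_g = (3.5×10⁻³)/(1.44×10⁻⁴ × 1.18) = 20.7 m/s
|V_g| = √(u_g² + v_g²) = 23.2 m/s

23.2 m/s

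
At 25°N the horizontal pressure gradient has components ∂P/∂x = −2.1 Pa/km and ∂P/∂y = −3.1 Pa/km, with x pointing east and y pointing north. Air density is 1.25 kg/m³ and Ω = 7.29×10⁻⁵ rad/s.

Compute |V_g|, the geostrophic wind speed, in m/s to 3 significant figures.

Coriolis parameter at 25°N:
f = 2Ω sin φ = 2 × 7.29×10⁻⁵ × sin 25° = 6.16×10⁻⁵ s⁻¹
Component geostrophic relations (x east, y north):
u_g = −(1/(fρ)) ∂P/∂y,  v_g = (1/(fρ)) ∂P/∂x
u_g = −(−3.1×10⁻³)/(6.16×10⁻⁵ × 1.25) = 40.2 m/s;  v_g = (−2.1×10⁻³)/(6.16×10⁻⁵ × 1.25) = −27.3 m/s
|V_g| = √(u_g² + v_g²) = 48.6 m/s

48.6 m/s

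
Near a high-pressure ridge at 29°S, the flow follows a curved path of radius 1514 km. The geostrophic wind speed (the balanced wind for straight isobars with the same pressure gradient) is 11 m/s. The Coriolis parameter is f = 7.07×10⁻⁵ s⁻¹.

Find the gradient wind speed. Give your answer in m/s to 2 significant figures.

Around a high, pressure-gradient force acts outward with centrifugal, so Coriolis balances both:
fV = (1/ρ)|∂P/∂n| + V²/R  →  V² − fR·V + fR·V_g = 0
With fR = 7.07×10⁻⁵ × 1514×10³ m = 107 m/s:
V = [fR − √((fR)² − 4 fR V_g)]/2 = [107 − √(107² − 4×107×11)]/2 = 12.4 m/s
Supergeostrophic (V > V_g = 11 m/s), as expected around a high.

12 m/s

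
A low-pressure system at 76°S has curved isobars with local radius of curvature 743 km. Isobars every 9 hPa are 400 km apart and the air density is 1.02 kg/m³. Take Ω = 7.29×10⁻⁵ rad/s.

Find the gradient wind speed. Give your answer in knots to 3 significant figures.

Coriolis parameter at 76°S:
f = 2Ω sin φ = 2 × 7.29×10⁻⁵ × sin 76° = 1.41×10⁻⁴ s⁻¹
Pressure gradient: |∂P/∂n| = 900 Pa / 400000 m = 2.25×10⁻³ Pa/m
Geostrophic speed: V_g = |∂P/∂n|/(fρ) = 2.25×10⁻³/(1.41×10⁻⁴ × 1.02) = 15.6 m/s
Around a low, centrifugal force acts outward with Coriolis, so pressure-gradient force balances both:
(1/ρ)|∂P/∂n| = fV + V²/R  →  V² + fR·V − fR·V_g = 0
With fR = 1.41×10⁻⁴ × 743×10³ m = 105 m/s:
V = [−fR + √((fR)² + 4 fR V_g)]/2 = [−105 + √(105² + 4×105×15.6)]/2 = 13.8 m/s
Subgeostrophic (V < V_g = 15.6 m/s), as expected around a low.
Converting: 13.8 m/s × 1.944 = 26.8 knots

26.8 knots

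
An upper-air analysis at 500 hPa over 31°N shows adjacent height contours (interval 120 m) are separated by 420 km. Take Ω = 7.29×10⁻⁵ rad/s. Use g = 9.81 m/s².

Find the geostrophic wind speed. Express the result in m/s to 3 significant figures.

Coriolis parameter at 31°N:
f = 2Ω sin φ = 2 × 7.29×10⁻⁵ × sin 31° = 7.51×10⁻⁵ s⁻¹
Height gradient: |∂Z/∂n| = 120 m / 420000 m = 2.86×10⁻⁴
On a pressure surface, geostrophic balance gives V_g = (g/f)|∂Z/∂n|:
V_g = 9.81 × 2.86×10⁻⁴ / 7.51×10⁻⁵ = 37.3 m/s

37.3 m/s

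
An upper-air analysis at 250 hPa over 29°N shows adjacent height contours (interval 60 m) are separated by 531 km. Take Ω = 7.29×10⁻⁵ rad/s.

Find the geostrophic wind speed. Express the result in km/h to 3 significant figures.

Coriolis parameter at 29°N:
f = 2Ω sin φ = 2 × 7.29×10⁻⁵ × sin 29° = 7.07×10⁻⁵ s⁻¹
Height gradient: |∂Z/∂n| = 60 m / 531000 m = 1.13×10⁻⁴
On a pressure surface, geostrophic balance gives V_g = (g/f)|∂Z/∂n|:
V_g = 9.81 × 1.13×10⁻⁴ / 7.07×10⁻⁵ = 15.7 m/s
Converting: 15.7 m/s × 3.6 = 56.5 km/h

56.5 km/h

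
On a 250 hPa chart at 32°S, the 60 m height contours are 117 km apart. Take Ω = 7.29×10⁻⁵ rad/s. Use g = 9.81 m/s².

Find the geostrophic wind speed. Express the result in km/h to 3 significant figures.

234 km/h

Coriolis parameter at 32°S:
f = 2Ω sin φ = 2 × 7.29×10⁻⁵ × sin 32° = 7.73×10⁻⁵ s⁻¹
Height gradient: |∂Z/∂n| = 60 m / 117000 m = 5.13×10⁻⁴
On a pressure surface, geostrophic balance gives V_g = (g/f)|∂Z/∂n|:
V_g = 9.81 × 5.13×10⁻⁴ / 7.73×10⁻⁵ = 65.1 m/s
Converting: 65.1 m/s × 3.6 = 234 km/h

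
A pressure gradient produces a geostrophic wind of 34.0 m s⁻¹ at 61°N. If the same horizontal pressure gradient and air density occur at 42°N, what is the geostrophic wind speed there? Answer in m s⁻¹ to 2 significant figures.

With the same pressure gradient and density, V_g ∝ 1/f ∝ 1/sin φ.
V₂ = V₁ · sin φ₁ / sin φ₂ = 34.0 × sin 61° / sin 42°
V₂ = 34.0 × 0.8746/0.6691 = 44 m s⁻¹

44 m s⁻¹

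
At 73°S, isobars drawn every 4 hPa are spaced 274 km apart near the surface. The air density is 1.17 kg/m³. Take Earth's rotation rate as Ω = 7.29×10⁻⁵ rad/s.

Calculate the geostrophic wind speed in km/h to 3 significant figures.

Coriolis parameter at 73°S:
f = 2Ω sin φ = 2 × 7.29×10⁻⁵ × sin 73° = 1.39×10⁻⁴ s⁻¹
Pressure gradient: |∂P/∂n| = 400 Pa / 274000 m = 1.46×10⁻³ Pa/m
Geostrophic balance (pressure-gradient force = Coriolis force):
V_g = (1/(fρ)) |∂P/∂n| = 1.46×10⁻³ / (1.39×10⁻⁴ × 1.17) = 8.95 m/s
Converting: 8.95 m/s × 3.6 = 32.2 km/h

32.2 km/h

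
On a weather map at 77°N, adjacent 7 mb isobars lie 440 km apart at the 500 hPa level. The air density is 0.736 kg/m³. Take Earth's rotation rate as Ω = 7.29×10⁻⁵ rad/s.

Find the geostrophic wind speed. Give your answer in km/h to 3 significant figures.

54.8 km/h

Coriolis parameter at 77°N:
f = 2Ω sin φ = 2 × 7.29×10⁻⁵ × sin 77° = 1.42×10⁻⁴ s⁻¹
Pressure gradient: |∂P/∂n| = 700 Pa / 440000 m = 1.59×10⁻³ Pa/m
Geostrophic balance (pressure-gradient force = Coriolis force):
V_g = (1/(fρ)) |∂P/∂n| = 1.59×10⁻³ / (1.42×10⁻⁴ × 0.736) = 15.2 m/s
Converting: 15.2 m/s × 3.6 = 54.8 km/h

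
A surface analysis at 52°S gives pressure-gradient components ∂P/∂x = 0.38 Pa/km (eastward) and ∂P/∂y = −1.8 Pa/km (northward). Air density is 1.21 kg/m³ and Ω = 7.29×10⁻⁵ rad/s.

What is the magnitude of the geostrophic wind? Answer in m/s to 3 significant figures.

Coriolis parameter at 52°S:
f = 2Ω sin φ = 2 × 7.29×10⁻⁵ × sin 52° = 1.15×10⁻⁴ s⁻¹
In the Southern Hemisphere f is negative: f = −1.15×10⁻⁴ s⁻¹.
Component geostrophic relations (x east, y north):
u_g = −(1/(fρ)) ∂P/∂y,  v_g = (1/(fρ)) ∂P/∂x
u_g = −(−1.8×10⁻³)/(−1.15×10⁻⁴ × 1.21) = −12.9 m/s;  v_g = (0.38×10⁻³)/(−1.15×10⁻⁴ × 1.21) = −2.73 m/s
|V_g| = √(u_g² + v_g²) = 13.2 m/s

13.2 m/s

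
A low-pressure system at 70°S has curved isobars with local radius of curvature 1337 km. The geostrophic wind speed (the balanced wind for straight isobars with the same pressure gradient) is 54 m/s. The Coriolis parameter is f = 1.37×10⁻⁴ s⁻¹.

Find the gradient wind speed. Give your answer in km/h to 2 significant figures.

Around a low, centrifugal force acts outward with Coriolis, so pressure-gradient force balances both:
(1/ρ)|∂P/∂n| = fV + V²/R  →  V² + fR·V − fR·V_g = 0
With fR = 1.37×10⁻⁴ × 1337×10³ m = 183 m/s:
V = [−fR + √((fR)² + 4 fR V_g)]/2 = [−183 + √(183² + 4×183×54)]/2 = 43.6 m/s
Subgeostrophic (V < V_g = 54 m/s), as expected around a low.
Converting: 43.6 m/s × 3.6 = 160 km/h

160 km/h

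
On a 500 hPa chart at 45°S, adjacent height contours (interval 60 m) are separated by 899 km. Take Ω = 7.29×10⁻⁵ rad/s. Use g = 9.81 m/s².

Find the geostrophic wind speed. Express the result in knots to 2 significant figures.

12 knots

Coriolis parameter at 45°S:
f = 2Ω sin φ = 2 × 7.29×10⁻⁵ × sin 45° = 1.03×10⁻⁴ s⁻¹
Height gradient: |∂Z/∂n| = 60 m / 899000 m = 6.67×10⁻⁵
On a pressure surface, geostrophic balance gives V_g = (g/f)|∂Z/∂n|:
V_g = 9.81 × 6.67×10⁻⁵ / 1.03×10⁻⁴ = 6.35 m/s
Converting: 6.35 m/s × 1.944 = 12 knots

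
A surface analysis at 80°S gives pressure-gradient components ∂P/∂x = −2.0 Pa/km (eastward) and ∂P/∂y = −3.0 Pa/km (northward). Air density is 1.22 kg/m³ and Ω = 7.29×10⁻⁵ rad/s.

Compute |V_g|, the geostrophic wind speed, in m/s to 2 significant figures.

21 m/s

Coriolis parameter at 80°S:
f = 2Ω sin φ = 2 × 7.29×10⁻⁵ × sin 80° = 1.44×10⁻⁴ s⁻¹
In the Southern Hemisphere f is negative: f = −1.44×10⁻⁴ s⁻¹.
Component geostrophic relations (x east, y north):
u_g = −(1/(fρ)) ∂P/∂y,  v_g = (1/(fρ)) ∂P/∂x
u_g = −(−3.0×10⁻³)/(−1.44×10⁻⁴ × 1.22) = −17.1 m/s;  v_g = (−2.0×10⁻³)/(−1.44×10⁻⁴ × 1.22) = 11.4 m/s
|V_g| = √(u_g² + v_g²) = 20.6 m/s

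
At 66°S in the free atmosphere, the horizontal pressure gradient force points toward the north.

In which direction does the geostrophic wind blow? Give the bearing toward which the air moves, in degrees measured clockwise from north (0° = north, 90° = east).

270°

The pressure-gradient force points toward the north (bearing 000°).
Geostrophic balance: in the Southern Hemisphere the Coriolis force deflects motion to the left, so the geostrophic wind blows 90° to the left of the pressure-gradient force (low pressure on the right).
Rotating 000° by 90° counterclockwise gives 270° — the wind blows toward the west.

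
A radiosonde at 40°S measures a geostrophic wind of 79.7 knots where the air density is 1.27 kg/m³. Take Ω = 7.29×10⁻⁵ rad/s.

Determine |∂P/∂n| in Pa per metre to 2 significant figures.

4.9×10⁻³ Pa/m

Coriolis parameter at 40°S:
f = 2Ω sin φ = 2 × 7.29×10⁻⁵ × sin 40° = 9.37×10⁻⁵ s⁻¹
Wind speed in SI: 79.7 knots = 41.0 m/s
Geostrophic balance rearranged: |∂P/∂n| = f ρ V_g
|∂P/∂n| = 9.37×10⁻⁵ × 1.27 × 41.0 = 4.88×10⁻³ Pa/m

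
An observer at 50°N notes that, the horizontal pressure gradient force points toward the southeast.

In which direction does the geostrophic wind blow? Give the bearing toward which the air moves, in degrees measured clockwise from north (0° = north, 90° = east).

The pressure-gradient force points toward the southeast (bearing 135°).
Geostrophic balance: in the Northern Hemisphere the Coriolis force deflects motion to the right, so the geostrophic wind blows 90° to the right of the pressure-gradient force (low pressure on the left).
Rotating 135° by 90° clockwise gives 225° — the wind blows toward the southwest.

225°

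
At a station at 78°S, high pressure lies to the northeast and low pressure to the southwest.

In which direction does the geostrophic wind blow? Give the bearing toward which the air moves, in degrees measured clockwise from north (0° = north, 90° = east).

The pressure-gradient force points toward the southwest (bearing 225°).
Geostrophic balance: in the Southern Hemisphere the Coriolis force deflects motion to the left, so the geostrophic wind blows 90° to the left of the pressure-gradient force (low pressure on the right).
Rotating 225° by 90° counterclockwise gives 135° — the wind blows toward the southeast.

135°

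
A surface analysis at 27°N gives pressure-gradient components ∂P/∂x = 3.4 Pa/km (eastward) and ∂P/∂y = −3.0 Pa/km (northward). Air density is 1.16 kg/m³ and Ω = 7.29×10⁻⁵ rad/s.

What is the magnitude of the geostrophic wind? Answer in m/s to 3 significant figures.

Coriolis parameter at 27°N:
f = 2Ω sin φ = 2 × 7.29×10⁻⁵ × sin 27° = 6.62×10⁻⁵ s⁻¹
Component geostrophic relations (x east, y north):
u_g = −(1/(fρ)) ∂P/∂y,  v_g = (1/(fρ)) ∂P/∂x
u_g = −(−3.0×10⁻³)/(6.62×10⁻⁵ × 1.16) = 39.1 m/s;  v_g = (3.4×10⁻³)/(6.62×10⁻⁵ × 1.16) = 44.3 m/s
|V_g| = √(u_g² + v_g²) = 59.1 m/s

59.1 m/s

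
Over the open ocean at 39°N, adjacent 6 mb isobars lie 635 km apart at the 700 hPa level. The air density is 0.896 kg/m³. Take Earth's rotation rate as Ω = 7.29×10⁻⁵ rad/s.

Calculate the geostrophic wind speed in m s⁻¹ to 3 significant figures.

11.5 m s⁻¹

Coriolis parameter at 39°N:
f = 2Ω sin φ = 2 × 7.29×10⁻⁵ × sin 39° = 9.18×10⁻⁵ s⁻¹
Pressure gradient: |∂P/∂n| = 600 Pa / 635000 m = 9.45×10⁻⁴ Pa/m
Geostrophic balance (pressure-gradient force = Coriolis force):
V_g = (1/(fρ)) |∂P/∂n| = 9.45×10⁻⁴ / (9.18×10⁻⁵ × 0.896) = 11.5 m/s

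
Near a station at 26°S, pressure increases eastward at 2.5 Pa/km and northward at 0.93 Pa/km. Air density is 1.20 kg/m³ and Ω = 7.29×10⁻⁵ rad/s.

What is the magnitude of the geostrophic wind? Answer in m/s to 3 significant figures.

Coriolis parameter at 26°S:
f = 2Ω sin φ = 2 × 7.29×10⁻⁵ × sin 26° = 6.39×10⁻⁵ s⁻¹
In the Southern Hemisphere f is negative: f = −6.39×10⁻⁵ s⁻¹.
Component geostrophic relations (x east, y north):
u_g = −(1/(fρ)) ∂P/∂y,  v_g = (1/(fρ)) ∂P/∂x
u_g = −(0.93×10⁻³)/(−6.39×10⁻⁵ × 1.20) = 12.1 m/s;  v_g = (2.5×10⁻³)/(−6.39×10⁻⁵ × 1.20) = −32.6 m/s
|V_g| = √(u_g² + v_g²) = 34.8 m/s

34.8 m/s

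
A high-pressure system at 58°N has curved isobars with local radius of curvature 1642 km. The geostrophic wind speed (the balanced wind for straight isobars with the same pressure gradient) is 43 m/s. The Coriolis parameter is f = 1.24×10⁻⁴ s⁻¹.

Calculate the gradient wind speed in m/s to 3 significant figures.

Around a high, pressure-gradient force acts outward with centrifugal, so Coriolis balances both:
fV = (1/ρ)|∂P/∂n| + V²/R  →  V² − fR·V + fR·V_g = 0
With fR = 1.24×10⁻⁴ × 1642×10³ m = 204 m/s:
V = [fR − √((fR)² − 4 fR V_g)]/2 = [204 − √(204² − 4×204×43)]/2 = 61.7 m/s
Supergeostrophic (V > V_g = 43 m/s), as expected around a high.

61.7 m/s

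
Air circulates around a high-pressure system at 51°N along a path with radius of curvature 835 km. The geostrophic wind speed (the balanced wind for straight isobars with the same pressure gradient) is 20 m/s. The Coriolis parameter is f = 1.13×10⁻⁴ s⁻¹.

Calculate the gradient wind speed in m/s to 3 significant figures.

Around a high, pressure-gradient force acts outward with centrifugal, so Coriolis balances both:
fV = (1/ρ)|∂P/∂n| + V²/R  →  V² − fR·V + fR·V_g = 0
With fR = 1.13×10⁻⁴ × 835×10³ m = 94.4 m/s:
V = [fR − √((fR)² − 4 fR V_g)]/2 = [94.4 − √(94.4² − 4×94.4×20)]/2 = 28.8 m/s
Supergeostrophic (V > V_g = 20 m/s), as expected around a high.

28.8 m/s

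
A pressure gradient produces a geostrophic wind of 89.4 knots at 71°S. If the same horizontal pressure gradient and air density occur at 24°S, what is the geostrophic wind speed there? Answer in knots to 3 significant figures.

With the same pressure gradient and density, V_g ∝ 1/f ∝ 1/sin φ.
V₂ = V₁ · sin φ₁ / sin φ₂ = 89.4 × sin 71° / sin 24°
V₂ = 89.4 × 0.9455/0.4067 = 208 knots

208 knots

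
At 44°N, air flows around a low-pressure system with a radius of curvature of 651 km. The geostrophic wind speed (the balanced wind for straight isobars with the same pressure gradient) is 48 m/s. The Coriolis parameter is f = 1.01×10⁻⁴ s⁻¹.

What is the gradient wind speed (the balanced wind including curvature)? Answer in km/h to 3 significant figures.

116 km/h

Around a low, centrifugal force acts outward with Coriolis, so pressure-gradient force balances both:
(1/ρ)|∂P/∂n| = fV + V²/R  →  V² + fR·V − fR·V_g = 0
With fR = 1.01×10⁻⁴ × 651×10³ m = 65.8 m/s:
V = [−fR + √((fR)² + 4 fR V_g)]/2 = [−65.8 + √(65.8² + 4×65.8×48)]/2 = 32.2 m/s
Subgeostrophic (V < V_g = 48 m/s), as expected around a low.
Converting: 32.2 m/s × 3.6 = 116 km/h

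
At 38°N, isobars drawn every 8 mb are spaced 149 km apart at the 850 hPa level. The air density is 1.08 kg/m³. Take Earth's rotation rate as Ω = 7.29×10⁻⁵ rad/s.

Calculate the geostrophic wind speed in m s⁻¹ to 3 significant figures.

55.4 m s⁻¹

Coriolis parameter at 38°N:
f = 2Ω sin φ = 2 × 7.29×10⁻⁵ × sin 38° = 8.98×10⁻⁵ s⁻¹
Pressure gradient: |∂P/∂n| = 800 Pa / 149000 m = 5.37×10⁻³ Pa/m
Geostrophic balance (pressure-gradient force = Coriolis force):
V_g = (1/(fρ)) |∂P/∂n| = 5.37×10⁻³ / (8.98×10⁻⁵ × 1.08) = 55.4 m/s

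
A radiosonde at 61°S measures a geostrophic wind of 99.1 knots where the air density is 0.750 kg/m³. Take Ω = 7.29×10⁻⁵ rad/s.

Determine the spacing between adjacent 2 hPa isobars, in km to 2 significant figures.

41 km

Coriolis parameter at 61°S:
f = 2Ω sin φ = 2 × 7.29×10⁻⁵ × sin 61° = 1.28×10⁻⁴ s⁻¹
Wind speed in SI: 99.1 knots = 51.0 m/s
Geostrophic balance rearranged: |∂P/∂n| = f ρ V_g
|∂P/∂n| = 1.28×10⁻⁴ × 0.750 × 51.0 = 4.88×10⁻³ Pa/m
Isobar spacing: Δn = ΔP/|∂P/∂n| = 200 Pa / 4.88×10⁻³ Pa/m = 41019 m ≈ 41 km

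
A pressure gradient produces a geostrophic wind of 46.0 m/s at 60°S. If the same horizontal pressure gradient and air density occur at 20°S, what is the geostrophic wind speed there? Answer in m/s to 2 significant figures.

120 m/s

With the same pressure gradient and density, V_g ∝ 1/f ∝ 1/sin φ.
V₂ = V₁ · sin φ₁ / sin φ₂ = 46.0 × sin 60° / sin 20°
V₂ = 46.0 × 0.8660/0.3420 = 120 m/s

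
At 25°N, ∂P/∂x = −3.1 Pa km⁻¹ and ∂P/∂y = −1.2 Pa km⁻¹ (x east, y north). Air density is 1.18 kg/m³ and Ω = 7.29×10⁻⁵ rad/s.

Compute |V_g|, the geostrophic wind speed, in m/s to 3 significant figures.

Coriolis parameter at 25°N:
f = 2Ω sin φ = 2 × 7.29×10⁻⁵ × sin 25° = 6.16×10⁻⁵ s⁻¹
Component geostrophic relations (x east, y north):
u_g = −(1/(fρ)) ∂P/∂y,  v_g = (1/(fρ)) ∂P/∂x
u_g = −(−1.2×10⁻³)/(6.16×10⁻⁵ × 1.18) = 16.5 m/s;  v_g = (−3.1×10⁻³)/(6.16×10⁻⁵ × 1.18) = −42.6 m/s
|V_g| = √(u_g² + v_g²) = 45.7 m/s

45.7 m/s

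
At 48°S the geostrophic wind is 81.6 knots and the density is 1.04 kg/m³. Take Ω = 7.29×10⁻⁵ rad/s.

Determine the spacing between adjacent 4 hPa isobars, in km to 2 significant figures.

Coriolis parameter at 48°S:
f = 2Ω sin φ = 2 × 7.29×10⁻⁵ × sin 48° = 1.08×10⁻⁴ s⁻¹
Wind speed in SI: 81.6 knots = 42.0 m/s
Geostrophic balance rearranged: |∂P/∂n| = f ρ V_g
|∂P/∂n| = 1.08×10⁻⁴ × 1.04 × 42.0 = 4.73×10⁻³ Pa/m
Isobar spacing: Δn = ΔP/|∂P/∂n| = 400 Pa / 4.73×10⁻³ Pa/m = 84560 m ≈ 85 km

85 km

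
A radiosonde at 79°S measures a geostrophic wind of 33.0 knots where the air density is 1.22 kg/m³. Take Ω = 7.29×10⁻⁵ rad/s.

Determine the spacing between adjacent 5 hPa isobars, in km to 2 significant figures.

Coriolis parameter at 79°S:
f = 2Ω sin φ = 2 × 7.29×10⁻⁵ × sin 79° = 1.43×10⁻⁴ s⁻¹
Wind speed in SI: 33.0 knots = 17.0 m/s
Geostrophic balance rearranged: |∂P/∂n| = f ρ V_g
|∂P/∂n| = 1.43×10⁻⁴ × 1.22 × 17.0 = 2.96×10⁻³ Pa/m
Isobar spacing: Δn = ΔP/|∂P/∂n| = 500 Pa / 2.96×10⁻³ Pa/m = 168676 m ≈ 170 km

170 km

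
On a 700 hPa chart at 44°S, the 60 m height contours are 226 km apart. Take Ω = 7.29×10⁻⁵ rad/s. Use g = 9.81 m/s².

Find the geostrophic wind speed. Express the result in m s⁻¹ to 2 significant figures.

26 m s⁻¹

Coriolis parameter at 44°S:
f = 2Ω sin φ = 2 × 7.29×10⁻⁵ × sin 44° = 1.01×10⁻⁴ s⁻¹
Height gradient: |∂Z/∂n| = 60 m / 226000 m = 2.65×10⁻⁴
On a pressure surface, geostrophic balance gives V_g = (g/f)|∂Z/∂n|:
V_g = 9.81 × 2.65×10⁻⁴ / 1.01×10⁻⁴ = 25.7 m/s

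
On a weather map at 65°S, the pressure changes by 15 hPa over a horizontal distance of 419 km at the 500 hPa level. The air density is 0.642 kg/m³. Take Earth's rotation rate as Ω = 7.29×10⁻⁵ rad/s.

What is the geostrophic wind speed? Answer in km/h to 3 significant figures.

Coriolis parameter at 65°S:
f = 2Ω sin φ = 2 × 7.29×10⁻⁵ × sin 65° = 1.32×10⁻⁴ s⁻¹
Pressure gradient: |∂P/∂n| = 1500 Pa / 419000 m = 3.58×10⁻³ Pa/m
Geostrophic balance (pressure-gradient force = Coriolis force):
V_g = (1/(fρ)) |∂P/∂n| = 3.58×10⁻³ / (1.32×10⁻⁴ × 0.642) = 42.2 m/s
Converting: 42.2 m/s × 3.6 = 152 km/h

152 km/h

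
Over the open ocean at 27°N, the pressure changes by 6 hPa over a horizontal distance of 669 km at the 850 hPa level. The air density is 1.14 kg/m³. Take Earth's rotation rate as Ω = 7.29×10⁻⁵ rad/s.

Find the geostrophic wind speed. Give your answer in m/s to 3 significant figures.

Coriolis parameter at 27°N:
f = 2Ω sin φ = 2 × 7.29×10⁻⁵ × sin 27° = 6.62×10⁻⁵ s⁻¹
Pressure gradient: |∂P/∂n| = 600 Pa / 669000 m = 8.97×10⁻⁴ Pa/m
Geostrophic balance (pressure-gradient force = Coriolis force):
V_g = (1/(fρ)) |∂P/∂n| = 8.97×10⁻⁴ / (6.62×10⁻⁵ × 1.14) = 11.9 m/s

11.9 m/s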